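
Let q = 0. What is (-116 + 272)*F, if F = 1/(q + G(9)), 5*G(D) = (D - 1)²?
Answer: 195/16 ≈ 12.188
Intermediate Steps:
G(D) = (-1 + D)²/5 (G(D) = (D - 1)²/5 = (-1 + D)²/5)
F = 5/64 (F = 1/(0 + (-1 + 9)²/5) = 1/(0 + (⅕)*8²) = 1/(0 + (⅕)*64) = 1/(0 + 64/5) = 1/(64/5) = 5/64 ≈ 0.078125)
(-116 + 272)*F = (-116 + 272)*(5/64) = 156*(5/64) = 195/16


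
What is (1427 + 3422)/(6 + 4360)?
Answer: 4849/4366 ≈ 1.1106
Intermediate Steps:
(1427 + 3422)/(6 + 4360) = 4849/4366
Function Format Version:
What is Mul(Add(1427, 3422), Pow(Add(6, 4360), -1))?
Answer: Rational(4849, 4366) ≈ 1.1106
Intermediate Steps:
Mul(Add(1427, 3422), Pow(Add(6, 4360), -1)) = Mul(4849, Pow(4366, -1)) = Mul(4849, Rational(1, 4366)) = Rational(4849, 4366)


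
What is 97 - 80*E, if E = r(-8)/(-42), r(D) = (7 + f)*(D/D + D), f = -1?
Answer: 17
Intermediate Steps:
r(D) = 6 + 6*D (r(D) = (7 - 1)*(D/D + D) = 6*(1 + D) = 6 + 6*D)
E = 1 (E = (6 + 6*(-8))/(-42) = (6 - 48)*(-1/42) = -42*(-1/42) = 1)
97 - 80*E = 97 - 80*1 = 97 - 80 = 17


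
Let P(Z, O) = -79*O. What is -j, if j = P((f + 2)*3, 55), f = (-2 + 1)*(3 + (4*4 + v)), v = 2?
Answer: 4345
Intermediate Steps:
f = -21 (f = (-2 + 1)*(3 + (4*4 + 2)) = -(3 + (16 + 2)) = -(3 + 18) = -1*21 = -21)
j = -4345 (j = -79*55 = -4345)
-j = -1*(-4345) = 4345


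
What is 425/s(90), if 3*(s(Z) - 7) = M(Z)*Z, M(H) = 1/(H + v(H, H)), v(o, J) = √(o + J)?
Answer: 137275/2371 + 425*√5/2371 ≈ 58.298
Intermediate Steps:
v(o, J) = √(J + o)
M(H) = 1/(H + √2*√H) (M(H) = 1/(H + √(H + H)) = 1/(H + √(2*H)) = 1/(H + √2*√H))
s(Z) = 7 + Z/(3*(Z + √2*√Z)) (s(Z) = 7 + (Z/(Z + √2*√Z))/3 = 7 + Z/(3*(Z + √2*√Z)))
425/s(90) = 425/(7 + (⅓)*90/(90 + √2*√90)) = 425/(7 + (⅓)*90/(90 + √2*(3*√10))) = 425/(7 + (⅓)*90/(90 + 6*√5)) = 425/(7 + 30/(90 + 6*√5))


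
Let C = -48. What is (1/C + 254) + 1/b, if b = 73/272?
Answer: 902999/3504 ≈ 257.71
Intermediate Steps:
b = 73/272 (b = 73*(1/272) = 73/272 ≈ 0.26838)
(1/C + 254) + 1/b = (1/(-48) + 254) + 1/(73/272) = (-1/48 + 254) + 272/73 = 12191/48 + 272/73 = 902999/3504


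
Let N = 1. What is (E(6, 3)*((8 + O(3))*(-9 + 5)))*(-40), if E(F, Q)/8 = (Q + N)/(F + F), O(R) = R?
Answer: 14080/3 ≈ 4693.3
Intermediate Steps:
E(F, Q) = 4*(1 + Q)/F (E(F, Q) = 8*((Q + 1)/(F + F)) = 8*((1 + Q)/((2*F))) = 8*((1 + Q)*(1/(2*F))) = 8*((1 + Q)/(2*F)) = 4*(1 + Q)/F)
(E(6, 3)*((8 + O(3))*(-9 + 5)))*(-40) = ((4*(1 + 3)/6)*((8 + 3)*(-9 + 5)))*(-40) = ((4*(⅙)*4)*(11*(-4)))*(-40) = ((8/3)*(-44))*(-40) = -352/3*(-40) = 14080/3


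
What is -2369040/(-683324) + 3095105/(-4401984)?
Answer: 2078379161585/751995328704 ≈ 2.7638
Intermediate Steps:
-2369040/(-683324) + 3095105/(-4401984) = -2369040*(-1/683324) + 3095105*(-1/4401984) = 592260/170831 - 3095105/4401984 = 2078379161585/751995328704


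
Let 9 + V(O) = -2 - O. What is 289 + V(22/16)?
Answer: 2213/8 ≈ 276.63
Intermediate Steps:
V(O) = -11 - O (V(O) = -9 + (-2 - O) = -11 - O)
289 + V(22/16) = 289 + (-11 - 22/16) = 289 + (-11 - 1*11/8) = 289 + (-11 - 11/8) = 289 - 99/8 = 2213/8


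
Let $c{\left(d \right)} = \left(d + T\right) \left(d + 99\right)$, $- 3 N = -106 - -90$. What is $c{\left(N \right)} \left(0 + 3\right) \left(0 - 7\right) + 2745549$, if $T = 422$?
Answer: $\frac{5427785}{3} \approx 1.8093 \cdot 10^{6}$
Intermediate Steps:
$N = \frac{16}{3}$ ($N = - \frac{-106 - -90}{3} = - \frac{-106 + 90}{3} = \left(- \frac{1}{3}\right) \left(-16\right) = \frac{16}{3} \approx 5.3333$)
$c{\left(d \right)} = \left(99 + d\right) \left(422 + d\right)$ ($c{\left(d \right)} = \left(d + 422\right) \left(d + 99\right) = \left(422 + d\right) \left(99 + d\right) = \left(99 + d\right) \left(422 + d\right)$)
$c{\left(N \right)} \left(0 + 3\right) \left(0 - 7\right) + 2745549 = \left(41778 + \left(\frac{16}{3}\right)^{2} + 521 \cdot \frac{16}{3}\right) \left(0 + 3\right) \left(0 - 7\right) + 2745549 = \left(41778 + \frac{256}{9} + \frac{8336}{3}\right) 3 \left(-7\right) + 2745549 = \frac{401266}{9} \left(-21\right) + 2745549 = - \frac{2808862}{3} + 2745549 = \frac{5427785}{3}$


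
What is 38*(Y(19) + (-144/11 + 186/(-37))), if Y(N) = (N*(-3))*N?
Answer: -17029890/407 ≈ -41843.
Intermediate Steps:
Y(N) = -3*N² (Y(N) = (-3*N)*N = -3*N²)
38*(Y(19) + (-144/11 + 186/(-37))) = 38*(-3*19² + (-144/11 + 186/(-37))) = 38*(-3*361 + (-144*1/11 + 186*(-1/37))) = 38*(-1083 + (-144/11 - 186/37)) = 38*(-1083 - 7374/407) = 38*(-448155/407) = -17029890/407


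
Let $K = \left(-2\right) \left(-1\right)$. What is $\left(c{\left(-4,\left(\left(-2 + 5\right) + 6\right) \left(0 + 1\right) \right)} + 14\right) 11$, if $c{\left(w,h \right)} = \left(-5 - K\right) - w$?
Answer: $121$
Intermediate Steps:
$K = 2$
$c{\left(w,h \right)} = -7 - w$ ($c{\left(w,h \right)} = \left(-5 - 2\right) - w = -7 - w$)
$\left(c{\left(-4,\left(\left(-2 + 5\right) + 6\right) \left(0 + 1\right) \right)} + 14\right) 11 = \left(\left(-7 - -4\right) + 14\right) 11 = \left(\left(-7 + 4\right) + 14\right) 11 = \left(-3 + 14\right) 11 = 11 \cdot 11 = 121$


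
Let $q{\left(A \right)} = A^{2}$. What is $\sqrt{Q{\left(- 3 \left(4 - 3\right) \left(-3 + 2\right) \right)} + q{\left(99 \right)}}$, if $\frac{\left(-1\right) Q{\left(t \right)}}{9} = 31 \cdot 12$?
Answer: $3 \sqrt{717} \approx 80.331$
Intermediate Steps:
$Q{\left(t \right)} = -3348$ ($Q{\left(t \right)} = - 9 \cdot 31 \cdot 12 = \left(-9\right) 372 = -3348$)
$\sqrt{Q{\left(- 3 \left(4 - 3\right) \left(-3 + 2\right) \right)} + q{\left(99 \right)}} = \sqrt{-3348 + 99^{2}} = \sqrt{-3348 + 9801} = \sqrt{6453} = 3 \sqrt{717}$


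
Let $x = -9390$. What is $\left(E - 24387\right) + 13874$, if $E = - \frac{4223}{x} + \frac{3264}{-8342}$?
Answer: $- \frac{411746609317}{39165690} \approx -10513.0$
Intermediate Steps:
$E = \frac{2289653}{39165690}$ ($E = - \frac{4223}{-9390} + \frac{3264}{-8342} = \left(-4223\right) \left(- \frac{1}{9390}\right) + 3264 \left(- \frac{1}{8342}\right) = \frac{4223}{9390} - \frac{1632}{4171} = \frac{2289653}{39165690} \approx 0.058461$)
$\left(E - 24387\right) + 13874 = \left(\frac{2289653}{39165690} - 24387\right) + 13874 = - \frac{955131392377}{39165690} + 13874 = - \frac{411746609317}{39165690}$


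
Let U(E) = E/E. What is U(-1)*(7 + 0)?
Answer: 7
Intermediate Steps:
U(E) = 1
U(-1)*(7 + 0) = 1*(7 + 0) = 1*7 = 7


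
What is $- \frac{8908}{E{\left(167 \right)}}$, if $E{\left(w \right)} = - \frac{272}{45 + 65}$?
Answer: $\frac{7205}{2} \approx 3602.5$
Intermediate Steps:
$E{\left(w \right)} = - \frac{136}{55}$ ($E{\left(w \right)} = - \frac{272}{110} = \left(-272\right) \frac{1}{110} = - \frac{136}{55}$)
$- \frac{8908}{E{\left(167 \right)}} = - \frac{8908}{- \frac{136}{55}} = \left(-8908\right) \left(- \frac{55}{136}\right) = \frac{7205}{2}$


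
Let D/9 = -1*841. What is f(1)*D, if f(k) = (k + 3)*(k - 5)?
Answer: 121104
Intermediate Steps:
D = -7569 (D = 9*(-1*841) = 9*(-841) = -7569)
f(k) = (-5 + k)*(3 + k) (f(k) = (3 + k)*(-5 + k) = (-5 + k)*(3 + k))
f(1)*D = (-15 + 1² - 2*1)*(-7569) = (-15 + 1 - 2)*(-7569) = -16*(-7569) = 121104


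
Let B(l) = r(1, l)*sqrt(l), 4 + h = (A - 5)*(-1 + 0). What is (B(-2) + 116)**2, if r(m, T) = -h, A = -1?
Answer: 13448 - 464*I*sqrt(2) ≈ 13448.0 - 656.2*I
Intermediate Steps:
h = 2 (h = -4 + (-1 - 5)*(-1 + 0) = -4 - 6*(-1) = -4 + 6 = 2)
r(m, T) = -2 (r(m, T) = -1*2 = -2)
B(l) = -2*sqrt(l)
(B(-2) + 116)**2 = (-2*I*sqrt(2) + 116)**2 = (116 - 2*I*sqrt(2))**2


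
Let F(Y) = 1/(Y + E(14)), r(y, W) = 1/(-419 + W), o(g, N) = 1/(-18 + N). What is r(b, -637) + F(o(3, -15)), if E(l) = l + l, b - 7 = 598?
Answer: 33925/974688 ≈ 0.034806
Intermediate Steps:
b = 605 (b = 7 + 598 = 605)
E(l) = 2*l
F(Y) = 1/(28 + Y) (F(Y) = 1/(Y + 2*14) = 1/(Y + 28) = 1/(28 + Y))
r(b, -637) + F(o(3, -15)) = 1/(-419 - 637) + 1/(28 + 1/(-18 - 15)) = 1/(-1056) + 1/(28 + 1/(-33)) = -1/1056 + 1/(28 - 1/33) = -1/1056 + 1/(923/33) = -1/1056 + 33/923 = 33925/974688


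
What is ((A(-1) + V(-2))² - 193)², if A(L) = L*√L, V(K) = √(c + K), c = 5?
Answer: 36469 + 764*I*√3 ≈ 36469.0 + 1323.3*I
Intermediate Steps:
V(K) = √(5 + K)
A(L) = L^(3/2)
((A(-1) + V(-2))² - 193)² = (((-1)^(3/2) + √(5 - 2))² - 193)² = ((-I + √3)² - 193)² = ((√3 - I)² - 193)² = (-193 + (√3 - I)²)²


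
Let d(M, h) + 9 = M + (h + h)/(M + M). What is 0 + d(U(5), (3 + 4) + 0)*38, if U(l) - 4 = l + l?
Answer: 209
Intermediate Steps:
U(l) = 4 + 2*l (U(l) = 4 + (l + l) = 4 + 2*l)
d(M, h) = -9 + M + h/M (d(M, h) = -9 + (M + (h + h)/(M + M)) = -9 + (M + (2*h)/((2*M))) = -9 + (M + (2*h)*(1/(2*M))) = -9 + (M + h/M) = -9 + M + h/M)
0 + d(U(5), (3 + 4) + 0)*38 = 0 + (-9 + (4 + 2*5) + ((3 + 4) + 0)/(4 + 2*5))*38 = 0 + (-9 + (4 + 10) + (7 + 0)/(4 + 10))*38 = 0 + (-9 + 14 + 7/14)*38 = 0 + (-9 + 14 + 7*(1/14))*38 = 0 + (-9 + 14 + ½)*38 = 0 + (11/2)*38 = 0 + 209 = 209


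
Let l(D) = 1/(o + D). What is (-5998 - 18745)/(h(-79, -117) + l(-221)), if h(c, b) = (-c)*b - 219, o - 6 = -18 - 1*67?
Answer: 7422900/2838601 ≈ 2.6150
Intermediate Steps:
o = -79 (o = 6 + (-18 - 1*67) = 6 + (-18 - 67) = 6 - 85 = -79)
h(c, b) = -219 - b*c (h(c, b) = -b*c - 219 = -219 - b*c)
l(D) = 1/(-79 + D)
(-5998 - 18745)/(h(-79, -117) + l(-221)) = (-5998 - 18745)/((-219 - 1*(-117)*(-79)) + 1/(-79 - 221)) = -24743/((-219 - 9243) + 1/(-300)) = -24743/(-9462 - 1/300) = -24743/(-2838601/300) = -24743*(-300/2838601) = 7422900/2838601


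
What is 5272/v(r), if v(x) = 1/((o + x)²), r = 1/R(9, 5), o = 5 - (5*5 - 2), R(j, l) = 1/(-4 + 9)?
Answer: 890968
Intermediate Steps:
R(j, l) = ⅕ (R(j, l) = 1/5 = ⅕)
o = -18 (o = 5 - (25 - 2) = 5 - 1*23 = 5 - 23 = -18)
r = 5 (r = 1/(⅕) = 5)
v(x) = (-18 + x)⁻² (v(x) = 1/((-18 + x)²) = (-18 + x)⁻²)
5272/v(r) = 5272/((-18 + 5)⁻²) = 5272/((-13)⁻²) = 5272/(1/169) = 5272*169 = 890968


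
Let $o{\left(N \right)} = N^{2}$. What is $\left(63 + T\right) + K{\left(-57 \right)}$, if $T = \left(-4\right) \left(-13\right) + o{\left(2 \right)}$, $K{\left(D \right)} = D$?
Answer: $62$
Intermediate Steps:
$T = 56$ ($T = \left(-4\right) \left(-13\right) + 2^{2} = 52 + 4 = 56$)
$\left(63 + T\right) + K{\left(-57 \right)} = \left(63 + 56\right) - 57 = 119 - 57 = 62$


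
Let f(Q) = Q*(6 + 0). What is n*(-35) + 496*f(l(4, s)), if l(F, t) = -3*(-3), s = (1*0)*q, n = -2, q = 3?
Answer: 26854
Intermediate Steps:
s = 0 (s = (1*0)*3 = 0*3 = 0)
l(F, t) = 9
f(Q) = 6*Q (f(Q) = Q*6 = 6*Q)
n*(-35) + 496*f(l(4, s)) = -2*(-35) + 496*(6*9) = 70 + 496*54 = 70 + 26784 = 26854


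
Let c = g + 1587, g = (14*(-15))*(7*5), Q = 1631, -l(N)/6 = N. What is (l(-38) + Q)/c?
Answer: -1859/5763 ≈ -0.32258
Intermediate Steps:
l(N) = -6*N
g = -7350 (g = -210*35 = -7350)
c = -5763 (c = -7350 + 1587 = -5763)
(l(-38) + Q)/c = (-6*(-38) + 1631)/(-5763) = (228 + 1631)*(-1/5763) = 1859*(-1/5763) = -1859/5763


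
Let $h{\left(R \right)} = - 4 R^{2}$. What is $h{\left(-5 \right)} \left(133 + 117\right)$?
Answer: $-25000$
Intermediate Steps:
$h{\left(-5 \right)} \left(133 + 117\right) = - 4 \left(-5\right)^{2} \left(133 + 117\right) = \left(-4\right) 25 \cdot 250 = \left(-100\right) 250 = -25000$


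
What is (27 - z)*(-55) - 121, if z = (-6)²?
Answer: 374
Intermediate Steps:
z = 36
(27 - z)*(-55) - 121 = (27 - 1*36)*(-55) - 121 = (27 - 36)*(-55) - 121 = -9*(-55) - 121 = 495 - 121 = 374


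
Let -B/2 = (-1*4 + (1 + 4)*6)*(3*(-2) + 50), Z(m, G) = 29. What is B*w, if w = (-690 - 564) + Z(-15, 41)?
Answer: 2802800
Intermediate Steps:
w = -1225 (w = (-690 - 564) + 29 = -1254 + 29 = -1225)
B = -2288 (B = -2*(-1*4 + (1 + 4)*6)*(3*(-2) + 50) = -2*(-4 + 5*6)*(-6 + 50) = -2*(-4 + 30)*44 = -52*44 = -2*1144 = -2288)
B*w = -2288*(-1225) = 2802800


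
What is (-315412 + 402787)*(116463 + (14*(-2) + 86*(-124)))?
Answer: 9241741125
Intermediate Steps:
(-315412 + 402787)*(116463 + (14*(-2) + 86*(-124))) = 87375*(116463 + (-28 - 10664)) = 87375*(116463 - 10692) = 87375*105771 = 9241741125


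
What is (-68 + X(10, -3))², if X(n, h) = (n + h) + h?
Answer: 4096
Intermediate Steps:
X(n, h) = n + 2*h (X(n, h) = (h + n) + h = n + 2*h)
(-68 + X(10, -3))² = (-68 + (10 + 2*(-3)))² = (-68 + (10 - 6))² = (-68 + 4)² = (-64)² = 4096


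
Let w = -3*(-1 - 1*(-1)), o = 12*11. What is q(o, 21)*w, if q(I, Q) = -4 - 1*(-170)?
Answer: 0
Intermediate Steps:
o = 132
w = 0 (w = -3*(-1 + 1) = -3*0 = 0)
q(I, Q) = 166 (q(I, Q) = -4 + 170 = 166)
q(o, 21)*w = 166*0 = 0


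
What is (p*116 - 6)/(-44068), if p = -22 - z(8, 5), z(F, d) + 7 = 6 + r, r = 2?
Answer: 1337/22034 ≈ 0.060679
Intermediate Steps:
z(F, d) = 1 (z(F, d) = -7 + (6 + 2) = -7 + 8 = 1)
p = -23 (p = -22 - 1*1 = -22 - 1 = -23)
(p*116 - 6)/(-44068) = (-23*116 - 6)/(-44068) = (-2668 - 6)*(-1/44068) = -2674*(-1/44068) = 1337/22034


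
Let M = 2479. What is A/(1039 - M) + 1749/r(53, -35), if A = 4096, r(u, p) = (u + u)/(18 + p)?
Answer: -25501/90 ≈ -283.34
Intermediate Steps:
r(u, p) = 2*u/(18 + p) (r(u, p) = (2*u)/(18 + p) = 2*u/(18 + p))
A/(1039 - M) + 1749/r(53, -35) = 4096/(1039 - 1*2479) + 1749/((2*53/(18 - 35))) = 4096/(1039 - 2479) + 1749/((2*53/(-17))) = 4096/(-1440) + 1749/((2*53*(-1/17))) = 4096*(-1/1440) + 1749/(-106/17) = -128/45 + 1749*(-17/106) = -128/45 - 561/2 = -25501/90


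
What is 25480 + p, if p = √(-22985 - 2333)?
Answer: 25480 + I*√25318 ≈ 25480.0 + 159.12*I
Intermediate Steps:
p = I*√25318 (p = √(-25318) = I*√25318 ≈ 159.12*I)
25480 + p = 25480 + I*√25318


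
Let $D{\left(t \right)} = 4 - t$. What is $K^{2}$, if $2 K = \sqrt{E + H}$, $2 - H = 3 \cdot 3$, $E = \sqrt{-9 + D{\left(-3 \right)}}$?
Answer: $- \frac{7}{4} + \frac{i \sqrt{2}}{4} \approx -1.75 + 0.35355 i$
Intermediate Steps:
$E = i \sqrt{2}$ ($E = \sqrt{-9 + \left(4 - -3\right)} = \sqrt{-9 + \left(4 + 3\right)} = \sqrt{-9 + 7} = \sqrt{-2} = i \sqrt{2} \approx 1.4142 i$)
$H = -7$ ($H = 2 - 3 \cdot 3 = 2 - 9 = -7$)
$K = \frac{\sqrt{-7 + i \sqrt{2}}}{2}$ ($K = \frac{\sqrt{i \sqrt{2} - 7}}{2} = \frac{\sqrt{-7 + i \sqrt{2}}}{2} \approx 0.13296 + 1.3295 i$)
$K^{2} = \left(\frac{\sqrt{-7 + i \sqrt{2}}}{2}\right)^{2} = - \frac{7}{4} + \frac{i \sqrt{2}}{4}$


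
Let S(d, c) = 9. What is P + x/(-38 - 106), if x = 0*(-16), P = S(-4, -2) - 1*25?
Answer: -16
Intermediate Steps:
P = -16 (P = 9 - 1*25 = 9 - 25 = -16)
x = 0
P + x/(-38 - 106) = -16 + 0/(-38 - 106) = -16 + 0/(-144) = -16 - 1/144*0 = -16 + 0 = -16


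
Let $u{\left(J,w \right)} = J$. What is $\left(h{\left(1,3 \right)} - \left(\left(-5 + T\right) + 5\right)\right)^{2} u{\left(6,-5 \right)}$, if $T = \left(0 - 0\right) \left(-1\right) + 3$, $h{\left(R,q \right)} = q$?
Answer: $0$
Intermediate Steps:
$T = 3$ ($T = \left(0 + 0\right) \left(-1\right) + 3 = 0 \left(-1\right) + 3 = 0 + 3 = 3$)
$\left(h{\left(1,3 \right)} - \left(\left(-5 + T\right) + 5\right)\right)^{2} u{\left(6,-5 \right)} = \left(3 - \left(\left(-5 + 3\right) + 5\right)\right)^{2} \cdot 6 = \left(3 - \left(-2 + 5\right)\right)^{2} \cdot 6 = \left(3 - 3\right)^{2} \cdot 6 = 0^{2} \cdot 6 = 0 \cdot 6 = 0$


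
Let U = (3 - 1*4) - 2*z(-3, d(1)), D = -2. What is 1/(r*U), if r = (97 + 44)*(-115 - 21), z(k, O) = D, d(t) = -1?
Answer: -1/57528 ≈ -1.7383e-5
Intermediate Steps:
z(k, O) = -2
r = -19176 (r = 141*(-136) = -19176)
U = 3 (U = (3 - 1*4) - 2*(-2) = (3 - 4) + 4 = -1 + 4 = 3)
1/(r*U) = 1/(-19176*3) = 1/(-57528) = -1/57528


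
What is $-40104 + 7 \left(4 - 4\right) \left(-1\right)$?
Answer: $-40104$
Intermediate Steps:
$-40104 + 7 \left(4 - 4\right) \left(-1\right) = -40104 + 7 \cdot 0 \left(-1\right) = -40104 + 7 \cdot 0 = -40104 + 0 = -40104$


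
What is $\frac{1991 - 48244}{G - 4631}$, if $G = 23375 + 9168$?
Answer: $- \frac{46253}{27912} \approx -1.6571$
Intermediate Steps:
$G = 32543$
$\frac{1991 - 48244}{G - 4631} = \frac{1991 - 48244}{32543 - 4631} = - \frac{46253}{27912}$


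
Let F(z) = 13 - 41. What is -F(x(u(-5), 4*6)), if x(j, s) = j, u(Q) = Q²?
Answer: 28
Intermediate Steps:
F(z) = -28
-F(x(u(-5), 4*6)) = -1*(-28) = 28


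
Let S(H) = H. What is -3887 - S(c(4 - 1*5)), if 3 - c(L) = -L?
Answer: -3889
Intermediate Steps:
c(L) = 3 + L (c(L) = 3 - (-1)*L = 3 + L)
-3887 - S(c(4 - 1*5)) = -3887 - (3 + (4 - 1*5)) = -3887 - (3 + (4 - 5)) = -3887 - (3 - 1) = -3887 - 1*2 = -3887 - 2 = -3889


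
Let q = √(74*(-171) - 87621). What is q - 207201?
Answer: -207201 + 5*I*√4011 ≈ -2.072e+5 + 316.66*I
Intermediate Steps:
q = 5*I*√4011 (q = √(-12654 - 87621) = √(-100275) = 5*I*√4011 ≈ 316.66*I)
q - 207201 = 5*I*√4011 - 207201 = -207201 + 5*I*√4011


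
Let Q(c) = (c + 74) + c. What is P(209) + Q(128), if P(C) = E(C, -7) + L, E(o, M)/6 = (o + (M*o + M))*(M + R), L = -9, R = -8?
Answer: 113811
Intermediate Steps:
Q(c) = 74 + 2*c (Q(c) = (74 + c) + c = 74 + 2*c)
E(o, M) = 6*(-8 + M)*(M + o + M*o) (E(o, M) = 6*((o + (M*o + M))*(M - 8)) = 6*((o + (M + M*o))*(-8 + M)) = 6*((M + o + M*o)*(-8 + M)) = 6*((-8 + M)*(M + o + M*o)) = 6*(-8 + M)*(M + o + M*o))
P(C) = 621 + 540*C (P(C) = (-48*(-7) - 48*C + 6*(-7)**2 - 42*(-7)*C + 6*C*(-7)**2) - 9 = (336 - 48*C + 6*49 + 294*C + 6*C*49) - 9 = (336 - 48*C + 294 + 294*C + 294*C) - 9 = (630 + 540*C) - 9 = 621 + 540*C)
P(209) + Q(128) = (621 + 540*209) + (74 + 2*128) = (621 + 112860) + (74 + 256) = 113481 + 330 = 113811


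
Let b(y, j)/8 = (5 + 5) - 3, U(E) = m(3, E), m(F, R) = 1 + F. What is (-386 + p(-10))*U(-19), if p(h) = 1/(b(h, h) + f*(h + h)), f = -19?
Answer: -168295/109 ≈ -1544.0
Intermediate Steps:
U(E) = 4 (U(E) = 1 + 3 = 4)
b(y, j) = 56 (b(y, j) = 8*((5 + 5) - 3) = 8*(10 - 3) = 8*7 = 56)
p(h) = 1/(56 - 38*h) (p(h) = 1/(56 - 19*(h + h)) = 1/(56 - 38*h))
(-386 + p(-10))*U(-19) = (-386 - 1/(-56 + 38*(-10)))*4 = (-386 - 1/(-56 - 380))*4 = (-386 - 1/(-436))*4 = (-386 - 1*(-1/436))*4 = (-386 + 1/436)*4 = -168295/436*4 = -168295/109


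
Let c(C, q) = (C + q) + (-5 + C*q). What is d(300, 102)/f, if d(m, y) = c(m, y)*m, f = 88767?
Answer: 3099700/29589 ≈ 104.76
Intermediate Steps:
c(C, q) = -5 + C + q + C*q
d(m, y) = m*(-5 + m + y + m*y) (d(m, y) = (-5 + m + y + m*y)*m = m*(-5 + m + y + m*y))
d(300, 102)/f = (300*(-5 + 300 + 102 + 300*102))/88767 = (300*(-5 + 300 + 102 + 30600))*(1/88767) = (300*30997)*(1/88767) = 9299100*(1/88767) = 3099700/29589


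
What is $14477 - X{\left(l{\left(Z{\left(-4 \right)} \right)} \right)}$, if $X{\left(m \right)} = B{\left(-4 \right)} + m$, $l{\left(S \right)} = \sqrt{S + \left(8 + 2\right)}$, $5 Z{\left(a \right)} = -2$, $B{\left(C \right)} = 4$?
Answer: $14473 - \frac{4 \sqrt{15}}{5} \approx 14470.0$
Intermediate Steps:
$Z{\left(a \right)} = - \frac{2}{5}$ ($Z{\left(a \right)} = \frac{1}{5} \left(-2\right) = - \frac{2}{5}$)
$l{\left(S \right)} = \sqrt{10 + S}$ ($l{\left(S \right)} = \sqrt{S + 10} = \sqrt{10 + S}$)
$X{\left(m \right)} = 4 + m$
$14477 - X{\left(l{\left(Z{\left(-4 \right)} \right)} \right)} = 14477 - \left(4 + \sqrt{10 - \frac{2}{5}}\right) = 14477 - \left(4 + \sqrt{\frac{48}{5}}\right) = 14477 - \left(4 + \frac{4 \sqrt{15}}{5}\right) = 14473 - \frac{4 \sqrt{15}}{5}$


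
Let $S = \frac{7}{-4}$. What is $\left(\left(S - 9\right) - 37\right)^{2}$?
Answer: $\frac{36481}{16} \approx 2280.1$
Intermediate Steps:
$S = - \frac{7}{4}$ ($S = 7 \left(- \frac{1}{4}\right) = - \frac{7}{4} \approx -1.75$)
$\left(\left(S - 9\right) - 37\right)^{2} = \left(\left(- \frac{7}{4} - 9\right) - 37\right)^{2} = \left(- \frac{43}{4} - 37\right)^{2} = \left(- \frac{191}{4}\right)^{2} = \frac{36481}{16}$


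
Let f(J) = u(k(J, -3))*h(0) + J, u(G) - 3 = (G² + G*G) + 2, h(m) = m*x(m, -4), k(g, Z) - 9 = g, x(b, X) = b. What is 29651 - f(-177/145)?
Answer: 4299572/145 ≈ 29652.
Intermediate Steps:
k(g, Z) = 9 + g
h(m) = m² (h(m) = m*m = m²)
u(G) = 5 + 2*G² (u(G) = 3 + ((G² + G*G) + 2) = 3 + ((G² + G²) + 2) = 3 + (2*G² + 2) = 3 + (2 + 2*G²) = 5 + 2*G²)
f(J) = J (f(J) = (5 + 2*(9 + J)²)*0² + J = (5 + 2*(9 + J)²)*0 + J = 0 + J = J)
29651 - f(-177/145) = 29651 - (-177)/145 = 29651 - 1*(-177/145) = 29651 + 177/145 = 4299572/145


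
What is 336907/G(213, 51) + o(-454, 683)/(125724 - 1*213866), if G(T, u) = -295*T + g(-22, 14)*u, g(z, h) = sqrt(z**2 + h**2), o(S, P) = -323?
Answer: -124310125687397/23189975366226 - 11454838*sqrt(170)/1315489515 ≈ -5.4740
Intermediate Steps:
g(z, h) = sqrt(h**2 + z**2)
G(T, u) = -295*T + 2*u*sqrt(170) (G(T, u) = -295*T + sqrt(14**2 + (-22)**2)*u = -295*T + sqrt(196 + 484)*u = -295*T + sqrt(680)*u = -295*T + (2*sqrt(170))*u = -295*T + 2*u*sqrt(170))
336907/G(213, 51) + o(-454, 683)/(125724 - 1*213866) = 336907/(-295*213 + 2*51*sqrt(170)) - 323/(125724 - 1*213866) = 336907/(-62835 + 102*sqrt(170)) - 323/(125724 - 213866) = 336907/(-62835 + 102*sqrt(170)) - 323/(-88142) = 336907/(-62835 + 102*sqrt(170)) - 323*(-1/88142) = 336907/(-62835 + 102*sqrt(170)) + 323/88142 = 323/88142 + 336907/(-62835 + 102*sqrt(170))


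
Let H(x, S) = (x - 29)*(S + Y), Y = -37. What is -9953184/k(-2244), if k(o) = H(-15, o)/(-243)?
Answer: 604655928/25091 ≈ 24099.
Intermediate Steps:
H(x, S) = (-37 + S)*(-29 + x) (H(x, S) = (x - 29)*(S - 37) = (-29 + x)*(-37 + S) = (-37 + S)*(-29 + x))
k(o) = -1628/243 + 44*o/243 (k(o) = (1073 - 37*(-15) - 29*o + o*(-15))/(-243) = (1073 + 555 - 29*o - 15*o)*(-1/243) = (1628 - 44*o)*(-1/243) = -1628/243 + 44*o/243)
-9953184/k(-2244) = -9953184/(-1628/243 + (44/243)*(-2244)) = -9953184/(-1628/243 - 32912/81) = -9953184/(-100364/243) = -9953184*(-243/100364) = 604655928/25091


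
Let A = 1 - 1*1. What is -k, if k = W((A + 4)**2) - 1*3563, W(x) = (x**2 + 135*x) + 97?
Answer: 1050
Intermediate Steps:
A = 0 (A = 1 - 1 = 0)
W(x) = 97 + x**2 + 135*x
k = -1050 (k = (97 + ((0 + 4)**2)**2 + 135*(0 + 4)**2) - 1*3563 = (97 + (4**2)**2 + 135*4**2) - 3563 = (97 + 16**2 + 135*16) - 3563 = (97 + 256 + 2160) - 3563 = 2513 - 3563 = -1050)
-k = -1*(-1050) = 1050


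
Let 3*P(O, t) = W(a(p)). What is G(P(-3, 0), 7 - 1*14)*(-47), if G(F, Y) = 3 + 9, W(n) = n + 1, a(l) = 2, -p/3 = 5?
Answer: -564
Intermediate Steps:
p = -15 (p = -3*5 = -15)
W(n) = 1 + n
P(O, t) = 1 (P(O, t) = (1 + 2)/3 = (⅓)*3 = 1)
G(F, Y) = 12
G(P(-3, 0), 7 - 1*14)*(-47) = 12*(-47) = -564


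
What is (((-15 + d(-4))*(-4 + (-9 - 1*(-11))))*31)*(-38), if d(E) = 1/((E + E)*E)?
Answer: -282131/8 ≈ -35266.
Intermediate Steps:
d(E) = 1/(2*E²) (d(E) = 1/(((2*E))*E) = (1/(2*E))/E = 1/(2*E²))
(((-15 + d(-4))*(-4 + (-9 - 1*(-11))))*31)*(-38) = (((-15 + (½)/(-4)²)*(-4 + (-9 - 1*(-11))))*31)*(-38) = (((-15 + (½)*(1/16))*(-4 + (-9 + 11)))*31)*(-38) = (((-15 + 1/32)*(-4 + 2))*31)*(-38) = (-479/32*(-2)*31)*(-38) = ((479/16)*31)*(-38) = (14849/16)*(-38) = -282131/8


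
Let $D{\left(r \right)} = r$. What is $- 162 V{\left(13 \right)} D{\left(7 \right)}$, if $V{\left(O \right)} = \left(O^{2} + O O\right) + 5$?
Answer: $-388962$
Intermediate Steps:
$V{\left(O \right)} = 5 + 2 O^{2}$ ($V{\left(O \right)} = \left(O^{2} + O^{2}\right) + 5 = 2 O^{2} + 5 = 5 + 2 O^{2}$)
$- 162 V{\left(13 \right)} D{\left(7 \right)} = - 162 \left(5 + 2 \cdot 13^{2}\right) 7 = - 162 \left(5 + 2 \cdot 169\right) 7 = - 162 \left(5 + 338\right) 7 = \left(-162\right) 343 \cdot 7 = \left(-55566\right) 7 = -388962$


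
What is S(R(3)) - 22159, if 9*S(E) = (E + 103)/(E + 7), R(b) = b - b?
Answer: -1395914/63 ≈ -22157.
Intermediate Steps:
R(b) = 0
S(E) = (103 + E)/(9*(7 + E)) (S(E) = ((E + 103)/(E + 7))/9 = ((103 + E)/(7 + E))/9 = (103 + E)/(9*(7 + E)))
S(R(3)) - 22159 = (103 + 0)/(9*(7 + 0)) - 22159 = (1/9)*103/7 - 22159 = (1/9)*(1/7)*103 - 22159 = 103/63 - 22159 = -1395914/63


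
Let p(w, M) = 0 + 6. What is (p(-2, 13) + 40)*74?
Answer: 3404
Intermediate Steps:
p(w, M) = 6
(p(-2, 13) + 40)*74 = (6 + 40)*74 = 46*74 = 3404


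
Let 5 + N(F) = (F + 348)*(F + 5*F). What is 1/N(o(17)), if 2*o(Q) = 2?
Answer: 1/2089 ≈ 0.00047870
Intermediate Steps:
o(Q) = 1 (o(Q) = (½)*2 = 1)
N(F) = -5 + 6*F*(348 + F) (N(F) = -5 + (F + 348)*(F + 5*F) = -5 + (348 + F)*(6*F) = -5 + 6*F*(348 + F))
1/N(o(17)) = 1/(-5 + 6*1² + 2088*1) = 1/(-5 + 6*1 + 2088) = 1/(-5 + 6 + 2088) = 1/2089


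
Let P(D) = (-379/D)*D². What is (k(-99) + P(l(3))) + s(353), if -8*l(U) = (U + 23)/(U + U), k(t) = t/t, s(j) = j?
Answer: 13423/24 ≈ 559.29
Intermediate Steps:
k(t) = 1
l(U) = -(23 + U)/(16*U) (l(U) = -(U + 23)/(8*(U + U)) = -(23 + U)/(8*(2*U)) = -(23 + U)*1/(2*U)/8 = -(23 + U)/(16*U))
P(D) = -379*D
(k(-99) + P(l(3))) + s(353) = (1 - 379*(-23 - 1*3)/(16*3)) + 353 = (1 - 379*(-23 - 3)/(16*3)) + 353 = (1 - 379*(-26)/(16*3)) + 353 = (1 - 379*(-13/24)) + 353 = (1 + 4927/24) + 353 = 4951/24 + 353 = 13423/24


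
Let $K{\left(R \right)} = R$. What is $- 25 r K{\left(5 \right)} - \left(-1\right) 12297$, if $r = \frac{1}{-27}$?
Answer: $\frac{332144}{27} \approx 12302.0$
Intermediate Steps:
$r = - \frac{1}{27} \approx -0.037037$
$- 25 r K{\left(5 \right)} - \left(-1\right) 12297 = \left(-25\right) \left(- \frac{1}{27}\right) 5 - \left(-1\right) 12297 = \frac{25}{27} \cdot 5 - -12297 = \frac{125}{27} + 12297 = \frac{332144}{27}$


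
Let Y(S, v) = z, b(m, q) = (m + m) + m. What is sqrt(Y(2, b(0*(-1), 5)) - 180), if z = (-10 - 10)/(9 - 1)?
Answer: I*sqrt(730)/2 ≈ 13.509*I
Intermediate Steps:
z = -5/2 (z = -20/8 = -20*1/8 = -5/2 ≈ -2.5000)
b(m, q) = 3*m (b(m, q) = 2*m + m = 3*m)
Y(S, v) = -5/2
sqrt(Y(2, b(0*(-1), 5)) - 180) = sqrt(-5/2 - 180) = sqrt(-365/2) = I*sqrt(730)/2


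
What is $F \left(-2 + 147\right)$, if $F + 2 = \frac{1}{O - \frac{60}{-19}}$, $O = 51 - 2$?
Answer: $- \frac{284635}{991} \approx -287.22$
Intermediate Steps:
$O = 49$
$F = - \frac{1963}{991}$ ($F = -2 + \frac{1}{49 - \frac{60}{-19}} = -2 + \frac{1}{49 - - \frac{60}{19}} = -2 + \frac{1}{49 + \frac{60}{19}} = -2 + \frac{1}{\frac{991}{19}} = -2 + \frac{19}{991} = - \frac{1963}{991} \approx -1.9808$)
$F \left(-2 + 147\right) = - \frac{1963 \left(-2 + 147\right)}{991} = \left(- \frac{1963}{991}\right) 145 = - \frac{284635}{991}$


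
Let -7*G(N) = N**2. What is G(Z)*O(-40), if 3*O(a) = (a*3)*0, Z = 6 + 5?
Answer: 0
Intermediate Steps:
Z = 11
O(a) = 0 (O(a) = ((a*3)*0)/3 = ((3*a)*0)/3 = (1/3)*0 = 0)
G(N) = -N**2/7
G(Z)*O(-40) = -1/7*11**2*0 = -1/7*121*0 = -121/7*0 = 0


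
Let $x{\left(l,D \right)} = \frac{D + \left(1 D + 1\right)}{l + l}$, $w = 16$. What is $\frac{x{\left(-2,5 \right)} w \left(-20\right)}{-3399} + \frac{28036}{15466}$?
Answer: $\frac{3712922}{2389497} \approx 1.5539$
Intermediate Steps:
$x{\left(l,D \right)} = \frac{1 + 2 D}{2 l}$ ($x{\left(l,D \right)} = \frac{D + \left(D + 1\right)}{2 l} = \left(D + \left(1 + D\right)\right) \frac{1}{2 l} = \left(1 + 2 D\right) \frac{1}{2 l} = \frac{1 + 2 D}{2 l}$)
$\frac{x{\left(-2,5 \right)} w \left(-20\right)}{-3399} + \frac{28036}{15466} = \frac{\frac{\frac{1}{2} + 5}{-2} \cdot 16 \left(-20\right)}{-3399} + \frac{28036}{15466} = \left(- \frac{1}{2}\right) \frac{11}{2} \cdot 16 \left(-20\right) \left(- \frac{1}{3399}\right) + 28036 \cdot \frac{1}{15466} = \left(- \frac{11}{4}\right) 16 \left(-20\right) \left(- \frac{1}{3399}\right) + \frac{14018}{7733} = \left(-44\right) \left(-20\right) \left(- \frac{1}{3399}\right) + \frac{14018}{7733} = 880 \left(- \frac{1}{3399}\right) + \frac{14018}{7733} = - \frac{80}{309} + \frac{14018}{7733} = \frac{3712922}{2389497}$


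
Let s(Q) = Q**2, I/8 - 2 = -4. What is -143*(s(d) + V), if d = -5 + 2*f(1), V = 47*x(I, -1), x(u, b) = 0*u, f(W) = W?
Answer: -1287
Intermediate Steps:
I = -16 (I = 16 + 8*(-4) = 16 - 32 = -16)
x(u, b) = 0
V = 0 (V = 47*0 = 0)
d = -3 (d = -5 + 2*1 = -5 + 2 = -3)
-143*(s(d) + V) = -143*((-3)**2 + 0) = -143*(9 + 0) = -143*9 = -1287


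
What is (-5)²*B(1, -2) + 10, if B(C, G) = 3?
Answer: 85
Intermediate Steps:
(-5)²*B(1, -2) + 10 = (-5)²*3 + 10 = 25*3 + 10 = 75 + 10 = 85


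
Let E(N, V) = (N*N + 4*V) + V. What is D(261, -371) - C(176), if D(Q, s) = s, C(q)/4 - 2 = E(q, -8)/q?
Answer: -11903/11 ≈ -1082.1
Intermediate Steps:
E(N, V) = N² + 5*V (E(N, V) = (N² + 4*V) + V = N² + 5*V)
C(q) = 8 + 4*(-40 + q²)/q (C(q) = 8 + 4*((q² + 5*(-8))/q) = 8 + 4*((q² - 40)/q) = 8 + 4*((-40 + q²)/q) = 8 + 4*(-40 + q²)/q)
D(261, -371) - C(176) = -371 - (8 - 160/176 + 4*176) = -371 - (8 - 160*1/176 + 704) = -371 - (8 - 10/11 + 704) = -371 - 1*7822/11 = -371 - 7822/11 = -11903/11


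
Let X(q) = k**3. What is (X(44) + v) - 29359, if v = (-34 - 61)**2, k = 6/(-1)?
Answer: -20550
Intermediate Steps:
k = -6 (k = 6*(-1) = -6)
v = 9025 (v = (-95)**2 = 9025)
X(q) = -216 (X(q) = (-6)**3 = -216)
(X(44) + v) - 29359 = (-216 + 9025) - 29359 = 8809 - 29359 = -20550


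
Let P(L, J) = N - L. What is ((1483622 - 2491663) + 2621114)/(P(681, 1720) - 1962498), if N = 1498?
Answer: -1613073/1961681 ≈ -0.82229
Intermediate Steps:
P(L, J) = 1498 - L
((1483622 - 2491663) + 2621114)/(P(681, 1720) - 1962498) = ((1483622 - 2491663) + 2621114)/((1498 - 1*681) - 1962498) = (-1008041 + 2621114)/((1498 - 681) - 1962498) = 1613073/(817 - 1962498) = 1613073/(-1961681) = 1613073*(-1/1961681) = -1613073/1961681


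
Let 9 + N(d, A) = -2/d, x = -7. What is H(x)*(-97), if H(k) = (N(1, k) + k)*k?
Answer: -12222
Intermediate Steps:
N(d, A) = -9 - 2/d
H(k) = k*(-11 + k) (H(k) = ((-9 - 2/1) + k)*k = ((-9 - 2*1) + k)*k = ((-9 - 2) + k)*k = (-11 + k)*k = k*(-11 + k))
H(x)*(-97) = -7*(-11 - 7)*(-97) = -7*(-18)*(-97) = 126*(-97) = -12222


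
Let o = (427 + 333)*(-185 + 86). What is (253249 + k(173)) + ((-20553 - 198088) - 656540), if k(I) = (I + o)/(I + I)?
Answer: -215263539/346 ≈ -6.2215e+5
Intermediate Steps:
o = -75240 (o = 760*(-99) = -75240)
k(I) = (-75240 + I)/(2*I) (k(I) = (I - 75240)/(I + I) = (-75240 + I)/((2*I)) = (-75240 + I)*(1/(2*I)) = (-75240 + I)/(2*I))
(253249 + k(173)) + ((-20553 - 198088) - 656540) = (253249 + (½)*(-75240 + 173)/173) + ((-20553 - 198088) - 656540) = (253249 + (½)*(1/173)*(-75067)) + (-218641 - 656540) = (253249 - 75067/346) - 875181 = 87549087/346 - 875181 = -215263539/346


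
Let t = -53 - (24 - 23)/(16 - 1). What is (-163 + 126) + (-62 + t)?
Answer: -2281/15 ≈ -152.07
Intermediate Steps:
t = -796/15 (t = -53 - 1/15 = -796/15 ≈ -53.067)
(-163 + 126) + (-62 + t) = (-163 + 126) + (-62 - 796/15) = -37 - 1726/15 = -2281/15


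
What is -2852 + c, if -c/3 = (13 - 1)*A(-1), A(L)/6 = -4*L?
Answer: -3716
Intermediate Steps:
A(L) = -24*L (A(L) = 6*(-4*L) = -24*L)
c = -864 (c = -3*(13 - 1)*(-24*(-1)) = -36*24 = -3*288 = -864)
-2852 + c = -2852 - 864 = -3716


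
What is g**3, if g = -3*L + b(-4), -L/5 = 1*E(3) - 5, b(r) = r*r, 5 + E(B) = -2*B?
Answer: -11239424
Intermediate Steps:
E(B) = -5 - 2*B
b(r) = r**2
L = 80 (L = -5*(1*(-5 - 2*3) - 5) = -5*(1*(-5 - 6) - 5) = -5*(1*(-11) - 5) = -5*(-11 - 5) = -5*(-16) = 80)
g = -224 (g = -3*80 + (-4)**2 = -240 + 16 = -224)
g**3 = (-224)**3 = -11239424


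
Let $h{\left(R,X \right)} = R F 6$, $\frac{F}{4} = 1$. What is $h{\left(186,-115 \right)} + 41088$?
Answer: $45552$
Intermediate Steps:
$F = 4$ ($F = 4 \cdot 1 = 4$)
$h{\left(R,X \right)} = 24 R$ ($h{\left(R,X \right)} = R 4 \cdot 6 = 4 R 6 = 24 R$)
$h{\left(186,-115 \right)} + 41088 = 24 \cdot 186 + 41088 = 4464 + 41088 = 45552$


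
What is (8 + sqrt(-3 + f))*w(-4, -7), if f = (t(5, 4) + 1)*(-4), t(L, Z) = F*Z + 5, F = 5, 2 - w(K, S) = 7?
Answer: -40 - 5*I*sqrt(107) ≈ -40.0 - 51.72*I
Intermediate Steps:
w(K, S) = -5 (w(K, S) = 2 - 1*7 = 2 - 7 = -5)
t(L, Z) = 5 + 5*Z (t(L, Z) = 5*Z + 5 = 5 + 5*Z)
f = -104 (f = ((5 + 5*4) + 1)*(-4) = ((5 + 20) + 1)*(-4) = (25 + 1)*(-4) = 26*(-4) = -104)
(8 + sqrt(-3 + f))*w(-4, -7) = (8 + sqrt(-3 - 104))*(-5) = (8 + sqrt(-107))*(-5) = (8 + I*sqrt(107))*(-5) = -40 - 5*I*sqrt(107)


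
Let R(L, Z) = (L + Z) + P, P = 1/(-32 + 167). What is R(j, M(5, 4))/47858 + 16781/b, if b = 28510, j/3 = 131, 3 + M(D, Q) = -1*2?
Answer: 5495628527/9209913165 ≈ 0.59671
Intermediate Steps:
P = 1/135 ≈ 0.0074074
M(D, Q) = -5 (M(D, Q) = -3 - 1*2 = -3 - 2 = -5)
j = 393 (j = 3*131 = 393)
R(L, Z) = 1/135 + L + Z (R(L, Z) = (L + Z) + 1/135 = 1/135 + L + Z)
R(j, M(5, 4))/47858 + 16781/b = (1/135 + 393 - 5)/47858 + 16781/28510 = (52381/135)*(1/47858) + 16781*(1/28510) = 52381/6460830 + 16781/28510 = 5495628527/9209913165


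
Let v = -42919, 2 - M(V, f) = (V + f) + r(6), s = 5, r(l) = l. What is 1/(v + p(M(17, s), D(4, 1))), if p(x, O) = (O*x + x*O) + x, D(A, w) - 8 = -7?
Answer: -1/42997 ≈ -2.3257e-5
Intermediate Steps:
D(A, w) = 1 (D(A, w) = 8 - 7 = 1)
M(V, f) = -4 - V - f (M(V, f) = 2 - ((V + f) + 6) = 2 - (6 + V + f) = 2 + (-6 - V - f) = -4 - V - f)
p(x, O) = x + 2*O*x (p(x, O) = (O*x + O*x) + x = 2*O*x + x = x + 2*O*x)
1/(v + p(M(17, s), D(4, 1))) = 1/(-42919 + (-4 - 1*17 - 1*5)*(1 + 2*1)) = 1/(-42919 + (-4 - 17 - 5)*(1 + 2)) = 1/(-42919 - 26*3) = 1/(-42919 - 78) = 1/(-42997) = -1/42997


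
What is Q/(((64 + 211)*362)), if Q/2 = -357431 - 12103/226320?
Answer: -80893796023/11265078000 ≈ -7.1809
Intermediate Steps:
Q = -80893796023/113160 (Q = 2*(-357431 - 12103/226320) = 2*(-80893796023/226320) = -80893796023/113160 ≈ -7.1486e+5)
Q/(((64 + 211)*362)) = -80893796023*1/(362*(64 + 211))/113160 = -80893796023/(113160*(275*362)) = -80893796023/113160/99550 = -80893796023/113160*1/99550 = -80893796023/11265078000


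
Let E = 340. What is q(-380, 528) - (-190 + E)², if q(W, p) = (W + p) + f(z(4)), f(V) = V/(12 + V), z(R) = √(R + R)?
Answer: -379985/17 + 3*√2/17 ≈ -22352.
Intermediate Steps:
z(R) = √2*√R (z(R) = √(2*R) = √2*√R)
f(V) = V/(12 + V)
q(W, p) = W + p + 2*√2/(12 + 2*√2) (q(W, p) = (W + p) + (√2*√4)/(12 + √2*√4) = (W + p) + (√2*2)/(12 + √2*2) = (W + p) + (2*√2)/(12 + 2*√2) = (W + p) + 2*√2/(12 + 2*√2) = W + p + 2*√2/(12 + 2*√2))
q(-380, 528) - (-190 + E)² = (-1/17 - 380 + 528 + 3*√2/17) - (-190 + 340)² = (2515/17 + 3*√2/17) - 1*150² = (2515/17 + 3*√2/17) - 1*22500 = (2515/17 + 3*√2/17) - 22500 = -379985/17 + 3*√2/17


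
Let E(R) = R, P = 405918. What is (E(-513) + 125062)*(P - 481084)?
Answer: -9361850134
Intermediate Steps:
(E(-513) + 125062)*(P - 481084) = (-513 + 125062)*(405918 - 481084) = 124549*(-75166) = -9361850134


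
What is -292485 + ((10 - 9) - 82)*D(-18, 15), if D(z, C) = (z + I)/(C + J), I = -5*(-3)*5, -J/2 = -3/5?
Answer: -292770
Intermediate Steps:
J = 6/5 (J = -(-6)/5 = -2*(-⅗) = 6/5 ≈ 1.2000)
I = 75 (I = 15*5 = 75)
D(z, C) = (75 + z)/(6/5 + C) (D(z, C) = (z + 75)/(C + 6/5) = (75 + z)/(6/5 + C))
-292485 + ((10 - 9) - 82)*D(-18, 15) = -292485 + ((10 - 9) - 82)*(5*(75 - 18)/(6 + 5*15)) = -292485 + (1 - 82)*(5*57/(6 + 75)) = -292485 - 405*57/81 = -292485 - 81*95/27 = -292485 - 285 = -292770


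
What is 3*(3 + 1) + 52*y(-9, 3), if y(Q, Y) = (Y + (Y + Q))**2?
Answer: 480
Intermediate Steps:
y(Q, Y) = (Q + 2*Y)**2 (y(Q, Y) = (Y + (Q + Y))**2 = (Q + 2*Y)**2)
3*(3 + 1) + 52*y(-9, 3) = 3*(3 + 1) + 52*(-9 + 2*3)**2 = 3*4 + 52*(-9 + 6)**2 = 12 + 52*(-3)**2 = 12 + 52*9 = 12 + 468 = 480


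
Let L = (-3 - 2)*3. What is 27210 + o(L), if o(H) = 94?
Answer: 27304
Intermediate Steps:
L = -15 (L = -5*3 = -15)
27210 + o(L) = 27210 + 94 = 27304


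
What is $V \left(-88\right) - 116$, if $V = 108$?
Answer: $-9620$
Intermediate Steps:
$V \left(-88\right) - 116 = 108 \left(-88\right) - 116 = -9504 - 116 = -9620$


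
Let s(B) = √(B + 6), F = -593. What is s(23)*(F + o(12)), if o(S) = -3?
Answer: -596*√29 ≈ -3209.6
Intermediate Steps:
s(B) = √(6 + B)
s(23)*(F + o(12)) = √(6 + 23)*(-593 - 3) = √29*(-596) = -596*√29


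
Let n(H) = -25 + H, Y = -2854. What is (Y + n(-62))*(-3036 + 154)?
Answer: 8475962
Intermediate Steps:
(Y + n(-62))*(-3036 + 154) = (-2854 + (-25 - 62))*(-3036 + 154) = (-2854 - 87)*(-2882) = -2941*(-2882) = 8475962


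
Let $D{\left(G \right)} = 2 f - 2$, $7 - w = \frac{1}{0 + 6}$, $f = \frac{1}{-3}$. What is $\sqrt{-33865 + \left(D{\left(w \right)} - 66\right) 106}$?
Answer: $\frac{7 i \sqrt{7557}}{3} \approx 202.84 i$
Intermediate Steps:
$f = - \frac{1}{3} \approx -0.33333$
$w = \frac{41}{6}$ ($w = 7 - \frac{1}{0 + 6} = 7 - \frac{1}{6} = \frac{41}{6} \approx 6.8333$)
$D{\left(G \right)} = - \frac{8}{3}$ ($D{\left(G \right)} = 2 \left(- \frac{1}{3}\right) - 2 = - \frac{2}{3} - 2 = - \frac{8}{3}$)
$\sqrt{-33865 + \left(D{\left(w \right)} - 66\right) 106} = \sqrt{-33865 + \left(- \frac{8}{3} - 66\right) 106} = \sqrt{-33865 - \frac{21836}{3}} = \sqrt{- \frac{123431}{3}} = \frac{7 i \sqrt{7557}}{3}$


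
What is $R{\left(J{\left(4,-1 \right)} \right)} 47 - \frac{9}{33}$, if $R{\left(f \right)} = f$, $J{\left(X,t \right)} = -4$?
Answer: $- \frac{2071}{11} \approx -188.27$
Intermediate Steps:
$R{\left(J{\left(4,-1 \right)} \right)} 47 - \frac{9}{33} = \left(-4\right) 47 - \frac{9}{33} = -188 - \frac{3}{11} = - \frac{2071}{11}$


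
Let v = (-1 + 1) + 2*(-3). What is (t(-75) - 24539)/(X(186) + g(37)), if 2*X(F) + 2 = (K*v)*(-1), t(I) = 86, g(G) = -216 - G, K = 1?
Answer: 24453/251 ≈ 97.422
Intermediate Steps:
v = -6 (v = 0 - 6 = -6)
X(F) = 2 (X(F) = -1 + ((1*(-6))*(-1))/2 = -1 + (-6*(-1))/2 = -1 + (1/2)*6 = -1 + 3 = 2)
(t(-75) - 24539)/(X(186) + g(37)) = (86 - 24539)/(2 + (-216 - 1*37)) = -24453/(2 + (-216 - 37)) = -24453/(2 - 253) = -24453/(-251) = -24453*(-1/251) = 24453/251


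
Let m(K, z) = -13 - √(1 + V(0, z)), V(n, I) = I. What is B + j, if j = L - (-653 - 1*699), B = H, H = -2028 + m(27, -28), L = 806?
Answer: 117 - 3*I*√3 ≈ 117.0 - 5.1962*I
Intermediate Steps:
m(K, z) = -13 - √(1 + z)
H = -2041 - 3*I*√3 (H = -2028 + (-13 - √(1 - 28)) = -2028 + (-13 - √(-27)) = -2028 + (-13 - 3*I*√3) = -2041 - 3*I*√3 ≈ -2041.0 - 5.1962*I)
B = -2041 - 3*I*√3 ≈ -2041.0 - 5.1962*I
j = 2158 (j = 806 - (-653 - 1*699) = 806 - (-653 - 699) = 806 - 1*(-1352) = 806 + 1352 = 2158)
B + j = (-2041 - 3*I*√3) + 2158 = 117 - 3*I*√3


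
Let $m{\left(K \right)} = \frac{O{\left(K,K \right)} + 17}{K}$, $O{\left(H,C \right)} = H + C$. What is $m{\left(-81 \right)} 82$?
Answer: $\frac{11890}{81} \approx 146.79$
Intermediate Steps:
$O{\left(H,C \right)} = C + H$
$m{\left(K \right)} = \frac{17 + 2 K}{K}$ ($m{\left(K \right)} = \frac{\left(K + K\right) + 17}{K} = \frac{2 K + 17}{K} = \frac{17 + 2 K}{K}$)
$m{\left(-81 \right)} 82 = \left(2 + \frac{17}{-81}\right) 82 = \left(2 + 17 \left(- \frac{1}{81}\right)\right) 82 = \left(2 - \frac{17}{81}\right) 82 = \frac{145}{81} \cdot 82 = \frac{11890}{81}$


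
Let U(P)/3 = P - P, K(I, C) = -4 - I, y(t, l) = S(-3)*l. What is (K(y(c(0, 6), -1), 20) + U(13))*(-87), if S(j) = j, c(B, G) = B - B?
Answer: 609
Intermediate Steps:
c(B, G) = 0
y(t, l) = -3*l
U(P) = 0 (U(P) = 3*(P - P) = 3*0 = 0)
(K(y(c(0, 6), -1), 20) + U(13))*(-87) = ((-4 - (-3)*(-1)) + 0)*(-87) = ((-4 - 1*3) + 0)*(-87) = ((-4 - 3) + 0)*(-87) = (-7 + 0)*(-87) = -7*(-87) = 609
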